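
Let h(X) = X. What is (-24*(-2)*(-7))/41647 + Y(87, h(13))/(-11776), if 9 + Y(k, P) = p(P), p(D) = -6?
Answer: -3332031/490435072 ≈ -0.0067940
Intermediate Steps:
Y(k, P) = -15 (Y(k, P) = -9 - 6 = -15)
(-24*(-2)*(-7))/41647 + Y(87, h(13))/(-11776) = (-24*(-2)*(-7))/41647 - 15/(-11776) = (48*(-7))*(1/41647) - 15*(-1/11776) = -336*1/41647 + 15/11776 = -336/41647 + 15/11776 = -3332031/490435072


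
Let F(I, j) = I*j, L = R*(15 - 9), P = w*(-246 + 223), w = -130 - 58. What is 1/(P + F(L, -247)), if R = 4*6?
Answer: -1/31244 ≈ -3.2006e-5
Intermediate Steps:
w = -188
R = 24
P = 4324 (P = -188*(-246 + 223) = -188*(-23) = 4324)
L = 144 (L = 24*(15 - 9) = 24*6 = 144)
1/(P + F(L, -247)) = 1/(4324 + 144*(-247)) = 1/(4324 - 35568) = 1/(-31244) = -1/31244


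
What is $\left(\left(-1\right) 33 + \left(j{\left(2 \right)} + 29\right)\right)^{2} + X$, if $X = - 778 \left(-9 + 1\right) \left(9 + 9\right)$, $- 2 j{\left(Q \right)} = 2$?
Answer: $112057$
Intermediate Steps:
$j{\left(Q \right)} = -1$ ($j{\left(Q \right)} = \left(- \frac{1}{2}\right) 2 = -1$)
$X = 112032$ ($X = - 778 \left(\left(-8\right) 18\right) = \left(-778\right) \left(-144\right) = 112032$)
$\left(\left(-1\right) 33 + \left(j{\left(2 \right)} + 29\right)\right)^{2} + X = \left(\left(-1\right) 33 + \left(-1 + 29\right)\right)^{2} + 112032 = \left(-33 + 28\right)^{2} + 112032 = \left(-5\right)^{2} + 112032 = 25 + 112032 = 112057$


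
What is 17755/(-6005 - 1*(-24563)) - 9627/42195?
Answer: 190171453/261018270 ≈ 0.72857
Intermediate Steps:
17755/(-6005 - 1*(-24563)) - 9627/42195 = 17755/(-6005 + 24563) - 9627*1/42195 = 17755/18558 - 3209/14065 = 190171453/261018270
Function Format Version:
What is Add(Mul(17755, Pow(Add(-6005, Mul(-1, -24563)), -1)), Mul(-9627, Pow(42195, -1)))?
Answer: Rational(190171453, 261018270) ≈ 0.72857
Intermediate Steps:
Add(Mul(17755, Pow(Add(-6005, Mul(-1, -24563)), -1)), Mul(-9627, Pow(42195, -1))) = Add(Mul(17755, Pow(Add(-6005, 24563), -1)), Mul(-9627, Rational(1, 42195))) = Add(Mul(17755, Pow(18558, -1)), Rational(-3209, 14065)) = Add(Mul(17755, Rational(1, 18558)), Rational(-3209, 14065)) = Add(Rational(17755, 18558), Rational(-3209, 14065)) = Rational(190171453, 261018270)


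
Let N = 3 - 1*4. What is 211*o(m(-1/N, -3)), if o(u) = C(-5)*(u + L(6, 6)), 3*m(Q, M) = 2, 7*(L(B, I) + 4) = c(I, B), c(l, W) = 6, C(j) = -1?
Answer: 10972/21 ≈ 522.48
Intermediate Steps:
N = -1 (N = 3 - 4 = -1)
L(B, I) = -22/7 (L(B, I) = -4 + (⅐)*6 = -4 + 6/7 = -22/7)
m(Q, M) = ⅔ (m(Q, M) = (⅓)*2 = ⅔)
o(u) = 22/7 - u (o(u) = -(u - 22/7) = -(-22/7 + u) = 22/7 - u)
211*o(m(-1/N, -3)) = 211*(22/7 - 1*⅔) = 211*(22/7 - ⅔) = 211*(52/21) = 10972/21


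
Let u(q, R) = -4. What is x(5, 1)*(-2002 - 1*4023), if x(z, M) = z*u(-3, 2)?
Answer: 120500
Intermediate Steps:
x(z, M) = -4*z (x(z, M) = z*(-4) = -4*z)
x(5, 1)*(-2002 - 1*4023) = (-4*5)*(-2002 - 1*4023) = -20*(-2002 - 4023) = -20*(-6025) = 120500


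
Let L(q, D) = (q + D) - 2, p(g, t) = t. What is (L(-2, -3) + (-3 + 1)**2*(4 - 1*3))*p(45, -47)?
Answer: 141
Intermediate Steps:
L(q, D) = -2 + D + q (L(q, D) = (D + q) - 2 = -2 + D + q)
(L(-2, -3) + (-3 + 1)**2*(4 - 1*3))*p(45, -47) = ((-2 - 3 - 2) + (-3 + 1)**2*(4 - 1*3))*(-47) = (-7 + (-2)**2*(4 - 3))*(-47) = (-7 + 4*1)*(-47) = (-7 + 4)*(-47) = -3*(-47) = 141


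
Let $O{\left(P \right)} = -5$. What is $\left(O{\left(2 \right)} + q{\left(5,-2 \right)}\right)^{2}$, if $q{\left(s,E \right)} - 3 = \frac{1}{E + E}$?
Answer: $\frac{81}{16} \approx 5.0625$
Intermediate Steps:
$q{\left(s,E \right)} = 3 + \frac{1}{2 E}$ ($q{\left(s,E \right)} = 3 + \frac{1}{E + E} = 3 + \frac{1}{2 E}$)
$\left(O{\left(2 \right)} + q{\left(5,-2 \right)}\right)^{2} = \left(-5 + \left(3 + \frac{1}{2 \left(-2\right)}\right)\right)^{2} = \left(-5 + \left(3 + \frac{1}{2} \left(- \frac{1}{2}\right)\right)\right)^{2} = \left(-5 + \left(3 - \frac{1}{4}\right)\right)^{2} = \left(-5 + \frac{11}{4}\right)^{2} = \left(- \frac{9}{4}\right)^{2} = \frac{81}{16}$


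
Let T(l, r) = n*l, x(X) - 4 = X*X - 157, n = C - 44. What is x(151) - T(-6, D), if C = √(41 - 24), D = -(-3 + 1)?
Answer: 22384 + 6*√17 ≈ 22409.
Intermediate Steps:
D = 2 (D = -1*(-2) = 2)
C = √17 ≈ 4.1231
n = -44 + √17 (n = √17 - 44 = -44 + √17 ≈ -39.877)
x(X) = -153 + X² (x(X) = 4 + (X*X - 157) = 4 + (X² - 157) = 4 + (-157 + X²) = -153 + X²)
T(l, r) = l*(-44 + √17) (T(l, r) = (-44 + √17)*l = l*(-44 + √17))
x(151) - T(-6, D) = (-153 + 151²) - (-6)*(-44 + √17) = (-153 + 22801) - (264 - 6*√17) = 22648 + (-264 + 6*√17) = 22384 + 6*√17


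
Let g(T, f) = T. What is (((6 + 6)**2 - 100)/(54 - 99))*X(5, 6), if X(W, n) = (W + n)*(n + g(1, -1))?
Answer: -3388/45 ≈ -75.289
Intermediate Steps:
X(W, n) = (1 + n)*(W + n) (X(W, n) = (W + n)*(n + 1) = (W + n)*(1 + n) = (1 + n)*(W + n))
(((6 + 6)**2 - 100)/(54 - 99))*X(5, 6) = (((6 + 6)**2 - 100)/(54 - 99))*(5 + 6 + 6**2 + 5*6) = ((12**2 - 100)/(-45))*(5 + 6 + 36 + 30) = ((144 - 100)*(-1/45))*77 = (44*(-1/45))*77 = -44/45*77 = -3388/45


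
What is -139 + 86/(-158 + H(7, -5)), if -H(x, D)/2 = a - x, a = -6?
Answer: -9217/66 ≈ -139.65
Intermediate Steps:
H(x, D) = 12 + 2*x (H(x, D) = -2*(-6 - x) = 12 + 2*x)
-139 + 86/(-158 + H(7, -5)) = -139 + 86/(-158 + (12 + 2*7)) = -139 + 86/(-158 + (12 + 14)) = -139 + 86/(-158 + 26) = -139 + 86/(-132) = -139 - 1/132*86 = -139 - 43/66 = -9217/66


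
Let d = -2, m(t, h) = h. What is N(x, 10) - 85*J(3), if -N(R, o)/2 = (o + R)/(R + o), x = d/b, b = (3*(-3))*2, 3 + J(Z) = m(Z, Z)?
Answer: -2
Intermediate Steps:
J(Z) = -3 + Z
b = -18 (b = -9*2 = -18)
x = 1/9 (x = -2/(-18) = -2*(-1/18) = 1/9 ≈ 0.11111)
N(R, o) = -2 (N(R, o) = -2*(o + R)/(R + o) = -2*(R + o)/(R + o) = -2*1 = -2)
N(x, 10) - 85*J(3) = -2 - 85*(-3 + 3) = -2 - 85*0 = -2 + 0 = -2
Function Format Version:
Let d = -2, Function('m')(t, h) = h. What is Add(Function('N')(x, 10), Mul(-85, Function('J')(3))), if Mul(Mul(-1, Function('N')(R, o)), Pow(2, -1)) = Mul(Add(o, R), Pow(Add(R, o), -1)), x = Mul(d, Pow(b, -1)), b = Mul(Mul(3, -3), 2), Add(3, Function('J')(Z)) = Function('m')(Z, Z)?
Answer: -2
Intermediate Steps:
Function('J')(Z) = Add(-3, Z)
b = -18 (b = Mul(-9, 2) = -18)
x = Rational(1, 9) (x = Mul(-2, Pow(-18, -1)) = Mul(-2, Rational(-1, 18)) = Rational(1, 9) ≈ 0.11111)
Function('N')(R, o) = -2 (Function('N')(R, o) = Mul(-2, Mul(Add(o, R), Pow(Add(R, o), -1))) = Mul(-2, Mul(Add(R, o), Pow(Add(R, o), -1))) = Mul(-2, 1) = -2)
Add(Function('N')(x, 10), Mul(-85, Function('J')(3))) = Add(-2, Mul(-85, Add(-3, 3))) = Add(-2, Mul(-85, 0)) = Add(-2, 0) = -2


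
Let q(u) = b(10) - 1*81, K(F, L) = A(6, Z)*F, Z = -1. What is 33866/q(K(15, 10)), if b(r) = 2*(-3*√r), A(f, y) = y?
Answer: -304794/689 + 67732*√10/2067 ≈ -338.75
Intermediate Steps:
b(r) = -6*√r
K(F, L) = -F
q(u) = -81 - 6*√10 (q(u) = -6*√10 - 1*81 = -6*√10 - 81 = -81 - 6*√10)
33866/q(K(15, 10)) = 33866/(-81 - 6*√10)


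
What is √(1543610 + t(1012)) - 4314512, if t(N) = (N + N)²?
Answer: -4314512 + √5640186 ≈ -4.3121e+6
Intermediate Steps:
t(N) = 4*N² (t(N) = (2*N)² = 4*N²)
√(1543610 + t(1012)) - 4314512 = √(1543610 + 4*1012²) - 4314512 = √(1543610 + 4*1024144) - 4314512 = √(1543610 + 4096576) - 4314512 = √5640186 - 4314512 = -4314512 + √5640186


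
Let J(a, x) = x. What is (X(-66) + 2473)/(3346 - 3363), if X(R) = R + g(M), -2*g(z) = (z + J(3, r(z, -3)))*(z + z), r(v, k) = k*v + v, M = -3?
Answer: -2416/17 ≈ -142.12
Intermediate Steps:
r(v, k) = v + k*v
g(z) = z**2 (g(z) = -(z + z*(1 - 3))*(z + z)/2 = -(z + z*(-2))*2*z/2 = -(z - 2*z)*2*z/2 = -(-z)*2*z/2 = -(-1)*z**2 = z**2)
X(R) = 9 + R (X(R) = R + (-3)**2 = R + 9 = 9 + R)
(X(-66) + 2473)/(3346 - 3363) = ((9 - 66) + 2473)/(3346 - 3363) = (-57 + 2473)/(-17) = 2416*(-1/17) = -2416/17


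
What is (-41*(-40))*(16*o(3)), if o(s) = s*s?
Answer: 236160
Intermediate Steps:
o(s) = s²
(-41*(-40))*(16*o(3)) = (-41*(-40))*(16*3²) = 1640*(16*9) = 1640*144 = 236160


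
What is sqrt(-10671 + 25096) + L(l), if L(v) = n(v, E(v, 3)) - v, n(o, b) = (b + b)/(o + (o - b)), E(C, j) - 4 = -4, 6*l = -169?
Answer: 169/6 + 5*sqrt(577) ≈ 148.27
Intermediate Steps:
l = -169/6 (l = (1/6)*(-169) = -169/6 ≈ -28.167)
E(C, j) = 0 (E(C, j) = 4 - 4 = 0)
n(o, b) = 2*b/(-b + 2*o) (n(o, b) = (2*b)/(-b + 2*o) = 2*b/(-b + 2*o))
L(v) = -v (L(v) = -2*0/(0 - 2*v) - v = -2*0/(-2*v) - v = -2*0*(-1/(2*v)) - v = 0 - v = -v)
sqrt(-10671 + 25096) + L(l) = sqrt(-10671 + 25096) - 1*(-169/6) = sqrt(14425) + 169/6 = 5*sqrt(577) + 169/6 = 169/6 + 5*sqrt(577)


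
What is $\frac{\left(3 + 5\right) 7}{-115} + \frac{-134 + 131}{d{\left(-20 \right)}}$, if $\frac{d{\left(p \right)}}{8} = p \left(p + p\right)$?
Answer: $- \frac{71749}{147200} \approx -0.48743$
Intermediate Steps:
$d{\left(p \right)} = 16 p^{2}$ ($d{\left(p \right)} = 8 p \left(p + p\right) = 8 p 2 p = 8 \cdot 2 p^{2} = 16 p^{2}$)
$\frac{\left(3 + 5\right) 7}{-115} + \frac{-134 + 131}{d{\left(-20 \right)}} = \frac{\left(3 + 5\right) 7}{-115} + \frac{-134 + 131}{16 \left(-20\right)^{2}} = 8 \cdot 7 \left(- \frac{1}{115}\right) - \frac{3}{16 \cdot 400} = 56 \left(- \frac{1}{115}\right) - \frac{3}{6400} = - \frac{56}{115} - \frac{3}{6400} = - \frac{71749}{147200}$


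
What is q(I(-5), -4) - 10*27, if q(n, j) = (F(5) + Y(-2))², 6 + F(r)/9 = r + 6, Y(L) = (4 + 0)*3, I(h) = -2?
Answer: 2979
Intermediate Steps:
Y(L) = 12 (Y(L) = 4*3 = 12)
F(r) = 9*r (F(r) = -54 + 9*(r + 6) = -54 + 9*(6 + r) = -54 + (54 + 9*r) = 9*r)
q(n, j) = 3249 (q(n, j) = (9*5 + 12)² = (45 + 12)² = 57² = 3249)
q(I(-5), -4) - 10*27 = 3249 - 10*27 = 3249 - 270 = 2979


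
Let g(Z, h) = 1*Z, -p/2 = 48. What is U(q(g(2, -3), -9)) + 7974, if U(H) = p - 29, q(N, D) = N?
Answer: 7849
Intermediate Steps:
p = -96 (p = -2*48 = -96)
g(Z, h) = Z
U(H) = -125 (U(H) = -96 - 29 = -125)
U(q(g(2, -3), -9)) + 7974 = -125 + 7974 = 7849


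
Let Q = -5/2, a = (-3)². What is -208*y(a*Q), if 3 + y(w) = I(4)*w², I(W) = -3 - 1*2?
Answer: 527124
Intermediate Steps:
a = 9
Q = -5/2 (Q = -5*½ = -5/2 ≈ -2.5000)
I(W) = -5 (I(W) = -3 - 2 = -5)
y(w) = -3 - 5*w²
-208*y(a*Q) = -208*(-3 - 5*(9*(-5/2))²) = -208*(-3 - 5*(-45/2)²) = -208*(-3 - 5*2025/4) = -208*(-3 - 10125/4) = -208*(-10137/4) = 527124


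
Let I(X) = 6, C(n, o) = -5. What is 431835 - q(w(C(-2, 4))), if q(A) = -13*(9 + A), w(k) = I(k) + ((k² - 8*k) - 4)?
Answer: 432823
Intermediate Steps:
w(k) = 2 + k² - 8*k (w(k) = 6 + ((k² - 8*k) - 4) = 6 + (-4 + k² - 8*k) = 2 + k² - 8*k)
q(A) = -117 - 13*A
431835 - q(w(C(-2, 4))) = 431835 - (-117 - 13*(2 + (-5)² - 8*(-5))) = 431835 - (-117 - 13*(2 + 25 + 40)) = 431835 - (-117 - 13*67) = 431835 - (-117 - 871) = 431835 - 1*(-988) = 431835 + 988 = 432823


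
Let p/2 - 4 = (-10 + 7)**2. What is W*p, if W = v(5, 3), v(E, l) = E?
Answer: 130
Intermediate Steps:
W = 5
p = 26 (p = 8 + 2*(-10 + 7)**2 = 8 + 2*(-3)**2 = 8 + 2*9 = 8 + 18 = 26)
W*p = 5*26 = 130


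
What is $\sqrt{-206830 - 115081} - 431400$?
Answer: $-431400 + i \sqrt{321911} \approx -4.314 \cdot 10^{5} + 567.37 i$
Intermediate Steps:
$\sqrt{-206830 - 115081} - 431400 = \sqrt{-321911} - 431400 = i \sqrt{321911} - 431400 = -431400 + i \sqrt{321911}$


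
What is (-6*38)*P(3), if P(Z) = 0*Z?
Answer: 0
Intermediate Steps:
P(Z) = 0
(-6*38)*P(3) = -6*38*0 = -228*0 = 0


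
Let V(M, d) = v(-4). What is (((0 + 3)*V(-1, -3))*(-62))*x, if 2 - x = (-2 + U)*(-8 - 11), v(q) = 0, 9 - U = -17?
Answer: 0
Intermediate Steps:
U = 26 (U = 9 - 1*(-17) = 9 + 17 = 26)
V(M, d) = 0
x = 458 (x = 2 - (-2 + 26)*(-8 - 11) = 2 - 24*(-19) = 2 - 1*(-456) = 2 + 456 = 458)
(((0 + 3)*V(-1, -3))*(-62))*x = (((0 + 3)*0)*(-62))*458 = ((3*0)*(-62))*458 = (0*(-62))*458 = 0*458 = 0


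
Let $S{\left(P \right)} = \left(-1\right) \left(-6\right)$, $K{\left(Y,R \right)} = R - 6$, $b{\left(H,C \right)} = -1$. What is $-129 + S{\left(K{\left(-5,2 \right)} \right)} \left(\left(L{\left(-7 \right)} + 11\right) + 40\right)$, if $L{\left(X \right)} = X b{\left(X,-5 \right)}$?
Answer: $219$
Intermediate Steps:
$K{\left(Y,R \right)} = -6 + R$ ($K{\left(Y,R \right)} = R - 6 = -6 + R$)
$S{\left(P \right)} = 6$
$L{\left(X \right)} = - X$ ($L{\left(X \right)} = X \left(-1\right) = - X$)
$-129 + S{\left(K{\left(-5,2 \right)} \right)} \left(\left(L{\left(-7 \right)} + 11\right) + 40\right) = -129 + 6 \left(\left(\left(-1\right) \left(-7\right) + 11\right) + 40\right) = -129 + 6 \left(\left(7 + 11\right) + 40\right) = -129 + 6 \left(18 + 40\right) = -129 + 6 \cdot 58 = -129 + 348 = 219$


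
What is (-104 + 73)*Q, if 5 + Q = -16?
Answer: 651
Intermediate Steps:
Q = -21 (Q = -5 - 16 = -21)
(-104 + 73)*Q = (-104 + 73)*(-21) = -31*(-21) = 651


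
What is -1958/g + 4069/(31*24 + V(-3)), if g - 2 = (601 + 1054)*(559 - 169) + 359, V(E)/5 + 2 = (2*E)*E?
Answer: 2626191567/532148264 ≈ 4.9351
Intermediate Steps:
V(E) = -10 + 10*E**2 (V(E) = -10 + 5*((2*E)*E) = -10 + 5*(2*E**2) = -10 + 10*E**2)
g = 645811 (g = 2 + ((601 + 1054)*(559 - 169) + 359) = 2 + (1655*390 + 359) = 2 + (645450 + 359) = 2 + 645809 = 645811)
-1958/g + 4069/(31*24 + V(-3)) = -1958/645811 + 4069/(31*24 + (-10 + 10*(-3)**2)) = -1958*1/645811 + 4069/(744 + (-10 + 10*9)) = -1958/645811 + 4069/(744 + (-10 + 90)) = -1958/645811 + 4069/(744 + 80) = -1958/645811 + 4069/824 = 2626191567/532148264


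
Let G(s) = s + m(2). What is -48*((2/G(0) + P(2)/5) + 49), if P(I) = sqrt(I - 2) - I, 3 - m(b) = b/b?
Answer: -11904/5 ≈ -2380.8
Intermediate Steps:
m(b) = 2 (m(b) = 3 - b/b = 3 - 1*1 = 3 - 1 = 2)
G(s) = 2 + s (G(s) = s + 2 = 2 + s)
P(I) = sqrt(-2 + I) - I
-48*((2/G(0) + P(2)/5) + 49) = -48*((2/(2 + 0) + (sqrt(-2 + 2) - 1*2)/5) + 49) = -48*((2/2 + (sqrt(0) - 2)*(1/5)) + 49) = -48*((2*(1/2) + (0 - 2)*(1/5)) + 49) = -48*((1 - 2*1/5) + 49) = -48*((1 - 2/5) + 49) = -48*(3/5 + 49) = -48*248/5 = -11904/5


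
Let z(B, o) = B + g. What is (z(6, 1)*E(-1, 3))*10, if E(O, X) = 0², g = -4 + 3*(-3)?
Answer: 0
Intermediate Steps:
g = -13 (g = -4 - 9 = -13)
z(B, o) = -13 + B (z(B, o) = B - 13 = -13 + B)
E(O, X) = 0
(z(6, 1)*E(-1, 3))*10 = ((-13 + 6)*0)*10 = -7*0*10 = 0*10 = 0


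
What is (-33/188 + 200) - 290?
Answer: -16953/188 ≈ -90.176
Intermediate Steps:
(-33/188 + 200) - 290 = 37567/188 - 290 = -16953/188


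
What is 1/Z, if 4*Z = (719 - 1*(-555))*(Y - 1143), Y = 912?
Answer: -2/147147 ≈ -1.3592e-5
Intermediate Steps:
Z = -147147/2 (Z = ((719 - 1*(-555))*(912 - 1143))/4 = ((719 + 555)*(-231))/4 = (1274*(-231))/4 = (1/4)*(-294294) = -147147/2 ≈ -73574.)
1/Z = 1/(-147147/2) = -2/147147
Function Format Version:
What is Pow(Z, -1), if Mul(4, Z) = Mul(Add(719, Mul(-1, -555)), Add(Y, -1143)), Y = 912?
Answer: Rational(-2, 147147) ≈ -1.3592e-5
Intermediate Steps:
Z = Rational(-147147, 2) (Z = Mul(Rational(1, 4), Mul(Add(719, Mul(-1, -555)), Add(912, -1143))) = Mul(Rational(1, 4), Mul(Add(719, 555), -231)) = Mul(Rational(1, 4), Mul(1274, -231)) = Mul(Rational(1, 4), -294294) = Rational(-147147, 2) ≈ -73574.)
Pow(Z, -1) = Pow(Rational(-147147, 2), -1) = Rational(-2, 147147)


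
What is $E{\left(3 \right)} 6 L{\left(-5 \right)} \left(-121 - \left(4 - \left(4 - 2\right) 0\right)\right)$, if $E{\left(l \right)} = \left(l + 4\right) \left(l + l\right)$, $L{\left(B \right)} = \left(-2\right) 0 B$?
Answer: $0$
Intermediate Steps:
$L{\left(B \right)} = 0$ ($L{\left(B \right)} = 0 B = 0$)
$E{\left(l \right)} = 2 l \left(4 + l\right)$ ($E{\left(l \right)} = \left(4 + l\right) 2 l = 2 l \left(4 + l\right)$)
$E{\left(3 \right)} 6 L{\left(-5 \right)} \left(-121 - \left(4 - \left(4 - 2\right) 0\right)\right) = 2 \cdot 3 \left(4 + 3\right) 6 \cdot 0 \left(-121 - \left(4 - \left(4 - 2\right) 0\right)\right) = 2 \cdot 3 \cdot 7 \cdot 6 \cdot 0 \left(-121 + \left(-4 + 2 \cdot 0\right)\right) = 42 \cdot 6 \cdot 0 \left(-121 + \left(-4 + 0\right)\right) = 252 \cdot 0 \left(-121 - 4\right) = 0 \left(-125\right) = 0$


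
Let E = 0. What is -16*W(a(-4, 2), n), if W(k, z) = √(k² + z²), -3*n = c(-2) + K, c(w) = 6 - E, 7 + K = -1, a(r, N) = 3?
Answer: -16*√85/3 ≈ -49.171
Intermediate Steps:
K = -8 (K = -7 - 1 = -8)
c(w) = 6 (c(w) = 6 - 1*0 = 6 + 0 = 6)
n = ⅔ (n = -(6 - 8)/3 = -⅓*(-2) = ⅔ ≈ 0.66667)
-16*W(a(-4, 2), n) = -16*√(3² + (⅔)²) = -16*√(9 + 4/9) = -16*√85/3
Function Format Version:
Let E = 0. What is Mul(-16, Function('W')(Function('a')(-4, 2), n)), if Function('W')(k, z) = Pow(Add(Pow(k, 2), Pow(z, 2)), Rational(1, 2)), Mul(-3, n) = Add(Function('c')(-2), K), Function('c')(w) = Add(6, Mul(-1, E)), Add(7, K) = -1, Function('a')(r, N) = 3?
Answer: Mul(Rational(-16, 3), Pow(85, Rational(1, 2))) ≈ -49.171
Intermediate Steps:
K = -8 (K = Add(-7, -1) = -8)
Function('c')(w) = 6 (Function('c')(w) = Add(6, Mul(-1, 0)) = Add(6, 0) = 6)
n = Rational(2, 3) (n = Mul(Rational(-1, 3), Add(6, -8)) = Mul(Rational(-1, 3), -2) = Rational(2, 3) ≈ 0.66667)
Mul(-16, Function('W')(Function('a')(-4, 2), n)) = Mul(-16, Pow(Add(Pow(3, 2), Pow(Rational(2, 3), 2)), Rational(1, 2))) = Mul(-16, Pow(Add(9, Rational(4, 9)), Rational(1, 2))) = Mul(-16, Pow(Rational(85, 9), Rational(1, 2))) = Mul(-16, Mul(Rational(1, 3), Pow(85, Rational(1, 2)))) = Mul(Rational(-16, 3), Pow(85, Rational(1, 2)))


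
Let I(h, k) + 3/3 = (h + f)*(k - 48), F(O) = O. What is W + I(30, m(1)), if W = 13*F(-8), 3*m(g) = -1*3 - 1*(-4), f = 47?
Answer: -11326/3 ≈ -3775.3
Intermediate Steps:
m(g) = 1/3 (m(g) = (-1*3 - 1*(-4))/3 = (-3 + 4)/3 = (1/3)*1 = 1/3)
I(h, k) = -1 + (-48 + k)*(47 + h) (I(h, k) = -1 + (h + 47)*(k - 48) = -1 + (47 + h)*(-48 + k) = -1 + (-48 + k)*(47 + h))
W = -104 (W = 13*(-8) = -104)
W + I(30, m(1)) = -104 + (-2257 - 48*30 + 47*(1/3) + 30*(1/3)) = -104 + (-2257 - 1440 + 47/3 + 10) = -104 - 11014/3 = -11326/3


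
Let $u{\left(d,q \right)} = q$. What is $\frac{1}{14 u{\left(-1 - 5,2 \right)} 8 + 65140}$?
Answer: $\frac{1}{65364} \approx 1.5299 \cdot 10^{-5}$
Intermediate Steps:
$\frac{1}{14 u{\left(-1 - 5,2 \right)} 8 + 65140} = \frac{1}{14 \cdot 2 \cdot 8 + 65140} = \frac{1}{28 \cdot 8 + 65140} = \frac{1}{224 + 65140} = \frac{1}{65364}$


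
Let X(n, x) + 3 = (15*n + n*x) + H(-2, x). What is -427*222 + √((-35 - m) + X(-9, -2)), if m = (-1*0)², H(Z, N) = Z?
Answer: -94794 + I*√157 ≈ -94794.0 + 12.53*I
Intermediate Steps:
X(n, x) = -5 + 15*n + n*x (X(n, x) = -3 + ((15*n + n*x) - 2) = -3 + (-2 + 15*n + n*x) = -5 + 15*n + n*x)
m = 0 (m = 0² = 0)
-427*222 + √((-35 - m) + X(-9, -2)) = -427*222 + √((-35 - 1*0) + (-5 + 15*(-9) - 9*(-2))) = -94794 + √((-35 + 0) + (-5 - 135 + 18)) = -94794 + √(-35 - 122) = -94794 + √(-157) = -94794 + I*√157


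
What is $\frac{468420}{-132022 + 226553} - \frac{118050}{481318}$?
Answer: $\frac{107149796505}{22749735929} \approx 4.7099$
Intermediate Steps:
$\frac{468420}{-132022 + 226553} - \frac{118050}{481318} = \frac{468420}{94531} - \frac{59025}{240659} = \frac{107149796505}{22749735929}$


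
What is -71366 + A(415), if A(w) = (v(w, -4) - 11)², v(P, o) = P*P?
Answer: 29657590430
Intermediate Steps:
v(P, o) = P²
A(w) = (-11 + w²)² (A(w) = (w² - 11)² = (-11 + w²)²)
-71366 + A(415) = -71366 + (-11 + 415²)² = -71366 + (-11 + 172225)² = -71366 + 172214² = -71366 + 29657661796 = 29657590430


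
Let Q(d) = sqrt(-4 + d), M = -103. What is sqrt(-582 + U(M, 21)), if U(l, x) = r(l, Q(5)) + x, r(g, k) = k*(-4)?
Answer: I*sqrt(565) ≈ 23.77*I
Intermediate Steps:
r(g, k) = -4*k
U(l, x) = -4 + x (U(l, x) = -4*sqrt(-4 + 5) + x = -4*sqrt(1) + x = -4*1 + x = -4 + x)
sqrt(-582 + U(M, 21)) = sqrt(-582 + (-4 + 21)) = sqrt(-582 + 17) = sqrt(-565) = I*sqrt(565)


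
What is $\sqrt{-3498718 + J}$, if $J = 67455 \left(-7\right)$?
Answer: $i \sqrt{3970903} \approx 1992.7 i$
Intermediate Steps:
$J = -472185$
$\sqrt{-3498718 + J} = \sqrt{-3498718 - 472185} = \sqrt{-3970903} = i \sqrt{3970903}$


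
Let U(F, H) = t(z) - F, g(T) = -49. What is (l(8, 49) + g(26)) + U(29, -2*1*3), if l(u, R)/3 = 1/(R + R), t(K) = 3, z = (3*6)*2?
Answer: -7347/98 ≈ -74.969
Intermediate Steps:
z = 36 (z = 18*2 = 36)
l(u, R) = 3/(2*R) (l(u, R) = 3/(R + R) = 3/((2*R)) = 3*(1/(2*R)) = 3/(2*R))
U(F, H) = 3 - F
(l(8, 49) + g(26)) + U(29, -2*1*3) = ((3/2)/49 - 49) + (3 - 1*29) = ((3/2)*(1/49) - 49) + (3 - 29) = (3/98 - 49) - 26 = -4799/98 - 26 = -7347/98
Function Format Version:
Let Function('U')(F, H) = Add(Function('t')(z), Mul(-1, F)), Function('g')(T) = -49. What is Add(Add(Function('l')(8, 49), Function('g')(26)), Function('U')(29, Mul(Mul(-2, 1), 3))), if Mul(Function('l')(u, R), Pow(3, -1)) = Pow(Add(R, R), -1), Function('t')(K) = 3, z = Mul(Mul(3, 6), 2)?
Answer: Rational(-7347, 98) ≈ -74.969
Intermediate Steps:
z = 36 (z = Mul(18, 2) = 36)
Function('l')(u, R) = Mul(Rational(3, 2), Pow(R, -1)) (Function('l')(u, R) = Mul(3, Pow(Add(R, R), -1)) = Mul(3, Pow(Mul(2, R), -1)) = Mul(3, Mul(Rational(1, 2), Pow(R, -1))) = Mul(Rational(3, 2), Pow(R, -1)))
Function('U')(F, H) = Add(3, Mul(-1, F))
Add(Add(Function('l')(8, 49), Function('g')(26)), Function('U')(29, Mul(Mul(-2, 1), 3))) = Add(Add(Mul(Rational(3, 2), Pow(49, -1)), -49), Add(3, Mul(-1, 29))) = Add(Add(Mul(Rational(3, 2), Rational(1, 49)), -49), Add(3, -29)) = Add(Add(Rational(3, 98), -49), -26) = Add(Rational(-4799, 98), -26) = Rational(-7347, 98)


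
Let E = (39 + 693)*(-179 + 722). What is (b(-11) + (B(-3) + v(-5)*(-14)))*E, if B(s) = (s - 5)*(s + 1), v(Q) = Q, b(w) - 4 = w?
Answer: 31400604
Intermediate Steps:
b(w) = 4 + w
B(s) = (1 + s)*(-5 + s) (B(s) = (-5 + s)*(1 + s) = (1 + s)*(-5 + s))
E = 397476 (E = 732*543 = 397476)
(b(-11) + (B(-3) + v(-5)*(-14)))*E = ((4 - 11) + ((-5 + (-3)² - 4*(-3)) - 5*(-14)))*397476 = (-7 + ((-5 + 9 + 12) + 70))*397476 = (-7 + (16 + 70))*397476 = (-7 + 86)*397476 = 79*397476 = 31400604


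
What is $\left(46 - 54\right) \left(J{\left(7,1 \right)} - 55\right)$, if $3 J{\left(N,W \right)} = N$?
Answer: $\frac{1264}{3} \approx 421.33$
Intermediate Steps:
$J{\left(N,W \right)} = \frac{N}{3}$
$\left(46 - 54\right) \left(J{\left(7,1 \right)} - 55\right) = \left(46 - 54\right) \left(\frac{1}{3} \cdot 7 - 55\right) = \left(46 - 54\right) \left(\frac{7}{3} - 55\right) = \left(-8\right) \left(- \frac{158}{3}\right) = \frac{1264}{3}$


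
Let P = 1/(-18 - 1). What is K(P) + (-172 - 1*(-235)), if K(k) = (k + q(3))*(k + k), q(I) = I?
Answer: 22631/361 ≈ 62.690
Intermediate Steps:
P = -1/19 (P = 1/(-19) = -1/19 ≈ -0.052632)
K(k) = 2*k*(3 + k) (K(k) = (k + 3)*(k + k) = (3 + k)*(2*k) = 2*k*(3 + k))
K(P) + (-172 - 1*(-235)) = 2*(-1/19)*(3 - 1/19) + (-172 - 1*(-235)) = 2*(-1/19)*(56/19) + (-172 + 235) = -112/361 + 63 = 22631/361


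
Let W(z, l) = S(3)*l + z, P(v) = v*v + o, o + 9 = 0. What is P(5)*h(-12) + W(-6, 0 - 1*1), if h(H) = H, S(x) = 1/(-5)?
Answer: -989/5 ≈ -197.80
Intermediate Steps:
o = -9 (o = -9 + 0 = -9)
P(v) = -9 + v² (P(v) = v*v - 9 = v² - 9 = -9 + v²)
S(x) = -⅕ (S(x) = 1*(-⅕) = -⅕)
W(z, l) = z - l/5 (W(z, l) = -l/5 + z = z - l/5)
P(5)*h(-12) + W(-6, 0 - 1*1) = (-9 + 5²)*(-12) + (-6 - (0 - 1*1)/5) = (-9 + 25)*(-12) + (-6 - (0 - 1)/5) = 16*(-12) + (-6 - ⅕*(-1)) = -192 + (-6 + ⅕) = -192 - 29/5 = -989/5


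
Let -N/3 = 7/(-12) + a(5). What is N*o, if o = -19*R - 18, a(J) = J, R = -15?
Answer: -14151/4 ≈ -3537.8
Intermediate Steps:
o = 267 (o = -19*(-15) - 18 = 285 - 18 = 267)
N = -53/4 (N = -3*(7/(-12) + 5) = -3*(-1/12*7 + 5) = -3*(-7/12 + 5) = -3*53/12 = -53/4 ≈ -13.250)
N*o = -53/4*267 = -14151/4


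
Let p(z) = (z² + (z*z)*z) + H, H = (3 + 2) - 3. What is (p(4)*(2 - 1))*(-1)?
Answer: -82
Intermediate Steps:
H = 2 (H = 5 - 3 = 2)
p(z) = 2 + z² + z³ (p(z) = (z² + (z*z)*z) + 2 = (z² + z²*z) + 2 = (z² + z³) + 2 = 2 + z² + z³)
(p(4)*(2 - 1))*(-1) = ((2 + 4² + 4³)*(2 - 1))*(-1) = ((2 + 16 + 64)*1)*(-1) = (82*1)*(-1) = 82*(-1) = -82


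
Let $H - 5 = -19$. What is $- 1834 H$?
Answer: $25676$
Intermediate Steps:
$H = -14$ ($H = 5 - 19 = -14$)
$- 1834 H = - 1834 \left(-14\right) = \left(-1\right) \left(-25676\right) = 25676$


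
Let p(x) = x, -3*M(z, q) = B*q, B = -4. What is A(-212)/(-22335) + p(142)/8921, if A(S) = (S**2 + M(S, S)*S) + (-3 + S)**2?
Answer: -4034222933/597751605 ≈ -6.7490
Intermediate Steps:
M(z, q) = 4*q/3 (M(z, q) = -(-4)*q/3 = 4*q/3)
A(S) = (-3 + S)**2 + 7*S**2/3 (A(S) = (S**2 + (4*S/3)*S) + (-3 + S)**2 = (S**2 + 4*S**2/3) + (-3 + S)**2 = 7*S**2/3 + (-3 + S)**2 = (-3 + S)**2 + 7*S**2/3)
A(-212)/(-22335) + p(142)/8921 = (9 - 6*(-212) + (10/3)*(-212)**2)/(-22335) + 142/8921 = (9 + 1272 + (10/3)*44944)*(-1/22335) + 142*(1/8921) = (9 + 1272 + 449440/3)*(-1/22335) + 142/8921 = (453283/3)*(-1/22335) + 142/8921 = -453283/67005 + 142/8921 = -4034222933/597751605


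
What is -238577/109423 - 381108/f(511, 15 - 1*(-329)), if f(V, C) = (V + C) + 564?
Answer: -14013507149/51757079 ≈ -270.76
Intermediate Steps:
f(V, C) = 564 + C + V (f(V, C) = (C + V) + 564 = 564 + C + V)
-238577/109423 - 381108/f(511, 15 - 1*(-329)) = -238577/109423 - 381108/(564 + (15 - 1*(-329)) + 511) = -238577*1/109423 - 381108/(564 + (15 + 329) + 511) = -238577/109423 - 381108/(564 + 344 + 511) = -238577/109423 - 381108/1419 = -238577/109423 - 381108*1/1419 = -238577/109423 - 127036/473 = -14013507149/51757079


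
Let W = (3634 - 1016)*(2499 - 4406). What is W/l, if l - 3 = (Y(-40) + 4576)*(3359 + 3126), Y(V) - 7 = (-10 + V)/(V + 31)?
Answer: -22466367/133905536 ≈ -0.16778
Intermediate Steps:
Y(V) = 7 + (-10 + V)/(31 + V) (Y(V) = 7 + (-10 + V)/(V + 31) = 7 + (-10 + V)/(31 + V))
W = -4992526 (W = 2618*(-1907) = -4992526)
l = 267811072/9 (l = 3 + ((207 + 8*(-40))/(31 - 40) + 4576)*(3359 + 3126) = 3 + ((207 - 320)/(-9) + 4576)*6485 = 3 + (-⅑*(-113) + 4576)*6485 = 3 + (113/9 + 4576)*6485 = 3 + (41297/9)*6485 = 3 + 267811045/9 = 267811072/9 ≈ 2.9757e+7)
W/l = -4992526/267811072/9 = -4992526*9/267811072 = -22466367/133905536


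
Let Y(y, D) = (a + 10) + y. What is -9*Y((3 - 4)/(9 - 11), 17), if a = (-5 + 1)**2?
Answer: -477/2 ≈ -238.50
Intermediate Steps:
a = 16 (a = (-4)**2 = 16)
Y(y, D) = 26 + y (Y(y, D) = (16 + 10) + y = 26 + y)
-9*Y((3 - 4)/(9 - 11), 17) = -9*(26 + (3 - 4)/(9 - 11)) = -9*(26 - 1/(-2)) = -9*(26 - 1*(-1/2)) = -9*(26 + 1/2) = -9*53/2 = -477/2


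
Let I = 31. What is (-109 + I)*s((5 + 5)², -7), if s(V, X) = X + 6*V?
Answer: -46254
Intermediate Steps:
(-109 + I)*s((5 + 5)², -7) = (-109 + 31)*(-7 + 6*(5 + 5)²) = -78*(-7 + 6*10²) = -78*(-7 + 6*100) = -78*(-7 + 600) = -78*593 = -46254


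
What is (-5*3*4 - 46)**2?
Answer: 11236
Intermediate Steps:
(-5*3*4 - 46)**2 = (-15*4 - 46)**2 = (-60 - 46)**2 = (-106)**2 = 11236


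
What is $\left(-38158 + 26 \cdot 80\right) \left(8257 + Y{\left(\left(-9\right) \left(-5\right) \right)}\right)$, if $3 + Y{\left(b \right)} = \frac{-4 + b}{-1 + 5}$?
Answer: $- \frac{596315223}{2} \approx -2.9816 \cdot 10^{8}$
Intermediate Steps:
$Y{\left(b \right)} = -4 + \frac{b}{4}$ ($Y{\left(b \right)} = -3 + \frac{-4 + b}{-1 + 5} = -3 + \frac{-4 + b}{4} = -3 + \left(-4 + b\right) \frac{1}{4} = -3 + \left(-1 + \frac{b}{4}\right) = -4 + \frac{b}{4}$)
$\left(-38158 + 26 \cdot 80\right) \left(8257 + Y{\left(\left(-9\right) \left(-5\right) \right)}\right) = \left(-38158 + 26 \cdot 80\right) \left(8257 - \left(4 - \frac{\left(-9\right) \left(-5\right)}{4}\right)\right) = \left(-38158 + 2080\right) \left(8257 + \left(-4 + \frac{1}{4} \cdot 45\right)\right) = - 36078 \left(8257 + \left(-4 + \frac{45}{4}\right)\right) = - 36078 \left(8257 + \frac{29}{4}\right) = \left(-36078\right) \frac{33057}{4} = - \frac{596315223}{2}$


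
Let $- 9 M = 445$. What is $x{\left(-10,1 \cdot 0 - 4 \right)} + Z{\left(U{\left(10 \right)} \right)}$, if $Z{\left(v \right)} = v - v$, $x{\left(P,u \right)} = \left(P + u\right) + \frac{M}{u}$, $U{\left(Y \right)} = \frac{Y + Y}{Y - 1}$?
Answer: $- \frac{59}{36} \approx -1.6389$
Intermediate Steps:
$M = - \frac{445}{9}$ ($M = \left(- \frac{1}{9}\right) 445 = - \frac{445}{9} \approx -49.444$)
$U{\left(Y \right)} = \frac{2 Y}{-1 + Y}$
$x{\left(P,u \right)} = P + u - \frac{445}{9 u}$ ($x{\left(P,u \right)} = \left(P + u\right) - \frac{445}{9 u} = P + u - \frac{445}{9 u}$)
$Z{\left(v \right)} = 0$
$x{\left(-10,1 \cdot 0 - 4 \right)} + Z{\left(U{\left(10 \right)} \right)} = \left(-10 + \left(1 \cdot 0 - 4\right) - \frac{445}{9 \left(1 \cdot 0 - 4\right)}\right) + 0 = \left(-10 + \left(0 - 4\right) - \frac{445}{9 \left(0 - 4\right)}\right) + 0 = \left(-10 - 4 - \frac{445}{9 \left(-4\right)}\right) + 0 = \left(-10 - 4 - - \frac{445}{36}\right) + 0 = \left(-10 - 4 + \frac{445}{36}\right) + 0 = - \frac{59}{36} + 0 = - \frac{59}{36}$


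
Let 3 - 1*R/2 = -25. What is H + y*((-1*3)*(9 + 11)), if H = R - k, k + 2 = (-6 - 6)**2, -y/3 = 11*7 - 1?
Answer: 13594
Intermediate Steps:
R = 56 (R = 6 - 2*(-25) = 6 + 50 = 56)
y = -228 (y = -3*(11*7 - 1) = -3*(77 - 1) = -3*76 = -228)
k = 142 (k = -2 + (-6 - 6)**2 = -2 + (-12)**2 = -2 + 144 = 142)
H = -86 (H = 56 - 1*142 = 56 - 142 = -86)
H + y*((-1*3)*(9 + 11)) = -86 - 228*(-1*3)*(9 + 11) = -86 - (-684)*20 = -86 - 228*(-60) = -86 + 13680 = 13594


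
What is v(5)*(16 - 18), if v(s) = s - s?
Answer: 0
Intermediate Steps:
v(s) = 0
v(5)*(16 - 18) = 0*(16 - 18) = 0*(-2) = 0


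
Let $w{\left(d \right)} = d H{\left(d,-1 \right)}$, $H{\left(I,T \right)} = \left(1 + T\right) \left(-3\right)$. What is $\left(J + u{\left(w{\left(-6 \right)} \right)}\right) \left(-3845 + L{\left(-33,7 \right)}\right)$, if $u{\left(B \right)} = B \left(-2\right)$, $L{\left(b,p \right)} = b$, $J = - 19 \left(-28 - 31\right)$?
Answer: $-4347238$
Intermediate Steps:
$J = 1121$ ($J = \left(-19\right) \left(-59\right) = 1121$)
$H{\left(I,T \right)} = -3 - 3 T$
$w{\left(d \right)} = 0$ ($w{\left(d \right)} = d \left(-3 - -3\right) = d \left(-3 + 3\right) = d 0 = 0$)
$u{\left(B \right)} = - 2 B$
$\left(J + u{\left(w{\left(-6 \right)} \right)}\right) \left(-3845 + L{\left(-33,7 \right)}\right) = \left(1121 - 0\right) \left(-3845 - 33\right) = \left(1121 + 0\right) \left(-3878\right) = 1121 \left(-3878\right) = -4347238$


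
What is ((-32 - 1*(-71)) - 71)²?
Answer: 1024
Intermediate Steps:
((-32 - 1*(-71)) - 71)² = ((-32 + 71) - 71)² = (39 - 71)² = (-32)² = 1024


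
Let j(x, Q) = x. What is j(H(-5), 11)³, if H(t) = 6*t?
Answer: -27000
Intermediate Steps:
j(H(-5), 11)³ = (6*(-5))³ = (-30)³ = -27000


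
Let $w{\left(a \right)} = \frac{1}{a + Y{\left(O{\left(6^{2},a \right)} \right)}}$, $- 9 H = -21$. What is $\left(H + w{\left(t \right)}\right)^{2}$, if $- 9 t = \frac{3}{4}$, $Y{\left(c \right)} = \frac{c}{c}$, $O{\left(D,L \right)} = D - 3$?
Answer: $\frac{12769}{1089} \approx 11.725$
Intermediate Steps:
$O{\left(D,L \right)} = -3 + D$ ($O{\left(D,L \right)} = D - 3 = -3 + D$)
$Y{\left(c \right)} = 1$
$H = \frac{7}{3}$ ($H = \left(- \frac{1}{9}\right) \left(-21\right) = \frac{7}{3} \approx 2.3333$)
$t = - \frac{1}{12}$ ($t = - \frac{3 \cdot \frac{1}{4}}{9} = \left(- \frac{1}{9}\right) \frac{3}{4} = - \frac{1}{12} \approx -0.083333$)
$w{\left(a \right)} = \frac{1}{1 + a}$ ($w{\left(a \right)} = \frac{1}{a + 1} = \frac{1}{1 + a}$)
$\left(H + w{\left(t \right)}\right)^{2} = \left(\frac{7}{3} + \frac{1}{1 - \frac{1}{12}}\right)^{2} = \left(\frac{7}{3} + \frac{1}{\frac{11}{12}}\right)^{2} = \left(\frac{7}{3} + \frac{12}{11}\right)^{2} = \left(\frac{113}{33}\right)^{2} = \frac{12769}{1089}$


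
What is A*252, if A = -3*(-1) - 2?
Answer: 252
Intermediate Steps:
A = 1 (A = 3 - 2 = 1)
A*252 = 1*252 = 252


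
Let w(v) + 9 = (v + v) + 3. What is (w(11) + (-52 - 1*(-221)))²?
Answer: 34225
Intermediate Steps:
w(v) = -6 + 2*v (w(v) = -9 + ((v + v) + 3) = -9 + (2*v + 3) = -9 + (3 + 2*v) = -6 + 2*v)
(w(11) + (-52 - 1*(-221)))² = ((-6 + 2*11) + (-52 - 1*(-221)))² = ((-6 + 22) + (-52 + 221))² = (16 + 169)² = 185² = 34225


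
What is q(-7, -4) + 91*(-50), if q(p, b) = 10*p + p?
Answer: -4627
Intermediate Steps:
q(p, b) = 11*p
q(-7, -4) + 91*(-50) = 11*(-7) + 91*(-50) = -77 - 4550 = -4627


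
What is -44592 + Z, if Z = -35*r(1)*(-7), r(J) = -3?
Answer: -45327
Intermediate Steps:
Z = -735 (Z = -35*(-3)*(-7) = 105*(-7) = -735)
-44592 + Z = -44592 - 735 = -45327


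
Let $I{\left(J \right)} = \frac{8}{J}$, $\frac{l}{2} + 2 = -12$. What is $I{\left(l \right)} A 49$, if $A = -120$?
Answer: $1680$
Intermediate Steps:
$l = -28$ ($l = -4 + 2 \left(-12\right) = -4 - 24 = -28$)
$I{\left(l \right)} A 49 = \frac{8}{-28} \left(-120\right) 49 = 8 \left(- \frac{1}{28}\right) \left(-120\right) 49 = \left(- \frac{2}{7}\right) \left(-120\right) 49 = \frac{240}{7} \cdot 49 = 1680$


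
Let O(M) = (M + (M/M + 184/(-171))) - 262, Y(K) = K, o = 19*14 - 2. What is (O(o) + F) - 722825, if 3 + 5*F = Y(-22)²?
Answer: -617931479/855 ≈ -7.2273e+5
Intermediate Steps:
o = 264 (o = 266 - 2 = 264)
F = 481/5 (F = -⅗ + (⅕)*(-22)² = -⅗ + (⅕)*484 = -⅗ + 484/5 = 481/5 ≈ 96.200)
O(M) = -44815/171 + M (O(M) = (M + (1 + 184*(-1/171))) - 262 = (M + (1 - 184/171)) - 262 = (M - 13/171) - 262 = (-13/171 + M) - 262 = -44815/171 + M)
(O(o) + F) - 722825 = ((-44815/171 + 264) + 481/5) - 722825 = (329/171 + 481/5) - 722825 = 83896/855 - 722825 = -617931479/855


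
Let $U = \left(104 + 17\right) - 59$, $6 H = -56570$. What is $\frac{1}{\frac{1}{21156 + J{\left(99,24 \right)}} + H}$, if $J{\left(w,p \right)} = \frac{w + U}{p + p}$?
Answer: $- \frac{3046947}{28727631821} \approx -0.00010606$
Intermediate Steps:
$H = - \frac{28285}{3}$ ($H = \frac{1}{6} \left(-56570\right) = - \frac{28285}{3} \approx -9428.3$)
$U = 62$ ($U = 121 - 59 = 62$)
$J{\left(w,p \right)} = \frac{62 + w}{2 p}$ ($J{\left(w,p \right)} = \frac{w + 62}{p + p} = \frac{62 + w}{2 p}$)
$\frac{1}{\frac{1}{21156 + J{\left(99,24 \right)}} + H} = \frac{1}{\frac{1}{21156 + \frac{62 + 99}{2 \cdot 24}} - \frac{28285}{3}} = \frac{1}{\frac{1}{21156 + \frac{1}{2} \cdot \frac{1}{24} \cdot 161} - \frac{28285}{3}} = \frac{1}{\frac{1}{21156 + \frac{161}{48}} - \frac{28285}{3}} = \frac{1}{\frac{1}{\frac{1015649}{48}} - \frac{28285}{3}} = \frac{1}{\frac{48}{1015649} - \frac{28285}{3}} = \frac{1}{- \frac{28727631821}{3046947}} = - \frac{3046947}{28727631821}$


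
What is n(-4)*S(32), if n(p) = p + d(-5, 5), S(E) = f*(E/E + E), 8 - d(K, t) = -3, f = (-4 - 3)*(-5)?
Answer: 8085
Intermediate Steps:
f = 35 (f = -7*(-5) = 35)
d(K, t) = 11 (d(K, t) = 8 - 1*(-3) = 8 + 3 = 11)
S(E) = 35 + 35*E (S(E) = 35*(E/E + E) = 35*(1 + E) = 35 + 35*E)
n(p) = 11 + p (n(p) = p + 11 = 11 + p)
n(-4)*S(32) = (11 - 4)*(35 + 35*32) = 7*(35 + 1120) = 7*1155 = 8085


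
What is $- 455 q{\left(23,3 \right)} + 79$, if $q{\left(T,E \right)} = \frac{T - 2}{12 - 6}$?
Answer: $- \frac{3027}{2} \approx -1513.5$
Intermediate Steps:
$q{\left(T,E \right)} = - \frac{1}{3} + \frac{T}{6}$ ($q{\left(T,E \right)} = \frac{-2 + T}{6} = \left(-2 + T\right) \frac{1}{6} = - \frac{1}{3} + \frac{T}{6}$)
$- 455 q{\left(23,3 \right)} + 79 = - 455 \left(- \frac{1}{3} + \frac{1}{6} \cdot 23\right) + 79 = - 455 \left(- \frac{1}{3} + \frac{23}{6}\right) + 79 = \left(-455\right) \frac{7}{2} + 79 = - \frac{3185}{2} + 79 = - \frac{3027}{2}$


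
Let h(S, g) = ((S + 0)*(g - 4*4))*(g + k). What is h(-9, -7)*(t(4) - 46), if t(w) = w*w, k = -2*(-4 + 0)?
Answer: -6210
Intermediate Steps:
k = 8 (k = -2*(-4) = 8)
h(S, g) = S*(-16 + g)*(8 + g) (h(S, g) = ((S + 0)*(g - 4*4))*(g + 8) = (S*(g - 16))*(8 + g) = (S*(-16 + g))*(8 + g) = S*(-16 + g)*(8 + g))
t(w) = w²
h(-9, -7)*(t(4) - 46) = (-9*(-128 + (-7)² - 8*(-7)))*(4² - 46) = (-9*(-128 + 49 + 56))*(16 - 46) = -9*(-23)*(-30) = 207*(-30) = -6210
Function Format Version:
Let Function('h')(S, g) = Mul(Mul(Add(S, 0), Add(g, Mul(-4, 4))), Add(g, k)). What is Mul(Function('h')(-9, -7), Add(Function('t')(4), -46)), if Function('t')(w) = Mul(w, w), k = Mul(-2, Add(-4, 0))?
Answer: -6210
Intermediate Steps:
k = 8 (k = Mul(-2, -4) = 8)
Function('h')(S, g) = Mul(S, Add(-16, g), Add(8, g)) (Function('h')(S, g) = Mul(Mul(Add(S, 0), Add(g, Mul(-4, 4))), Add(g, 8)) = Mul(Mul(S, Add(g, -16)), Add(8, g)) = Mul(Mul(S, Add(-16, g)), Add(8, g)) = Mul(S, Add(-16, g), Add(8, g)))
Function('t')(w) = Pow(w, 2)
Mul(Function('h')(-9, -7), Add(Function('t')(4), -46)) = Mul(Mul(-9, Add(-128, Pow(-7, 2), Mul(-8, -7))), Add(Pow(4, 2), -46)) = Mul(Mul(-9, Add(-128, 49, 56)), Add(16, -46)) = Mul(Mul(-9, -23), -30) = Mul(207, -30) = -6210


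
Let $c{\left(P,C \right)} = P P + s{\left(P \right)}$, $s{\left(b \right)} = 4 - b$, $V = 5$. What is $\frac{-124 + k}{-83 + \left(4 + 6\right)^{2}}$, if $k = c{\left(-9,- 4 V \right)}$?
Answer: $- \frac{30}{17} \approx -1.7647$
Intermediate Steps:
$c{\left(P,C \right)} = 4 + P^{2} - P$ ($c{\left(P,C \right)} = P P - \left(-4 + P\right) = P^{2} - \left(-4 + P\right) = 4 + P^{2} - P$)
$k = 94$ ($k = 4 + \left(-9\right)^{2} - -9 = 4 + 81 + 9 = 94$)
$\frac{-124 + k}{-83 + \left(4 + 6\right)^{2}} = \frac{-124 + 94}{-83 + \left(4 + 6\right)^{2}} = - \frac{30}{-83 + 10^{2}} = - \frac{30}{-83 + 100} = - \frac{30}{17}$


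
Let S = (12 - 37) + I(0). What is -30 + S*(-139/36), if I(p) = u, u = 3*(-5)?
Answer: 1120/9 ≈ 124.44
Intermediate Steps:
u = -15
I(p) = -15
S = -40 (S = (12 - 37) - 15 = -25 - 15 = -40)
-30 + S*(-139/36) = -30 - (-5560)/36 = -30 - 40*(-139/36) = -30 + 1390/9 = 1120/9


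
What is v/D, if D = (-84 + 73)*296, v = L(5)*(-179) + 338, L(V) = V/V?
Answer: -159/3256 ≈ -0.048833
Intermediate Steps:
L(V) = 1
v = 159 (v = 1*(-179) + 338 = -179 + 338 = 159)
D = -3256 (D = -11*296 = -3256)
v/D = 159/(-3256) = 159*(-1/3256) = -159/3256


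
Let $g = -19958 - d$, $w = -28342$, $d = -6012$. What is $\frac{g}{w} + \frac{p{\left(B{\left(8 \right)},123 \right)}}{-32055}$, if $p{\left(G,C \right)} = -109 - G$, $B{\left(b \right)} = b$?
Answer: $\frac{75059174}{151417135} \approx 0.49571$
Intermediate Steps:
$g = -13946$ ($g = -19958 - -6012 = -19958 + 6012 = -13946$)
$\frac{g}{w} + \frac{p{\left(B{\left(8 \right)},123 \right)}}{-32055} = - \frac{13946}{-28342} + \frac{-109 - 8}{-32055} = \left(-13946\right) \left(- \frac{1}{28342}\right) + \left(-109 - 8\right) \left(- \frac{1}{32055}\right) = \frac{6973}{14171} - - \frac{39}{10685} = \frac{6973}{14171} + \frac{39}{10685} = \frac{75059174}{151417135}$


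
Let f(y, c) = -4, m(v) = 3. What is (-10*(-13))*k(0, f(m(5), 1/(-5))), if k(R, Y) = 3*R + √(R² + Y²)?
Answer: 520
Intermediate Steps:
k(R, Y) = √(R² + Y²) + 3*R
(-10*(-13))*k(0, f(m(5), 1/(-5))) = (-10*(-13))*(√(0² + (-4)²) + 3*0) = 130*(√(0 + 16) + 0) = 130*(√16 + 0) = 130*(4 + 0) = 130*4 = 520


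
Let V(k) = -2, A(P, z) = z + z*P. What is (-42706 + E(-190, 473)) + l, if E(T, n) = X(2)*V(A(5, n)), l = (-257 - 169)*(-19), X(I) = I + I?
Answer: -34620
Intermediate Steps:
X(I) = 2*I
A(P, z) = z + P*z
l = 8094 (l = -426*(-19) = 8094)
E(T, n) = -8 (E(T, n) = (2*2)*(-2) = 4*(-2) = -8)
(-42706 + E(-190, 473)) + l = (-42706 - 8) + 8094 = -42714 + 8094 = -34620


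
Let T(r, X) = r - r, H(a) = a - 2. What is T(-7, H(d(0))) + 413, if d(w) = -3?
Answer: 413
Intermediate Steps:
H(a) = -2 + a
T(r, X) = 0
T(-7, H(d(0))) + 413 = 0 + 413 = 413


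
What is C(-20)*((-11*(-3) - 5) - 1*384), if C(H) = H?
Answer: 7120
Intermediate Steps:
C(-20)*((-11*(-3) - 5) - 1*384) = -20*((-11*(-3) - 5) - 1*384) = -20*((33 - 5) - 384) = -20*(28 - 384) = -20*(-356) = 7120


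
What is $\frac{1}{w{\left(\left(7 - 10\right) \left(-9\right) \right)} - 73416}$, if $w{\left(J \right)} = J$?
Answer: $- \frac{1}{73389} \approx -1.3626 \cdot 10^{-5}$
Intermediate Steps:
$\frac{1}{w{\left(\left(7 - 10\right) \left(-9\right) \right)} - 73416} = \frac{1}{\left(7 - 10\right) \left(-9\right) - 73416} = \frac{1}{\left(-3\right) \left(-9\right) - 73416} = \frac{1}{27 - 73416} = \frac{1}{-73389} = - \frac{1}{73389}$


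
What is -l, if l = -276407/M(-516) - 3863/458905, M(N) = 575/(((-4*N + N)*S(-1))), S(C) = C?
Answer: -39271073577871/52774075 ≈ -7.4414e+5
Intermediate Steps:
M(N) = 575/(3*N) (M(N) = 575/(((-4*N + N)*(-1))) = 575/((-3*N*(-1))) = 575/((3*N)) = 575*(1/(3*N)) = 575/(3*N))
l = 39271073577871/52774075 (l = -276407/((575/3)/(-516)) - 3863/458905 = -276407/((575/3)*(-1/516)) - 3863*1/458905 = -276407/(-575/1548) - 3863/458905 = -276407*(-1548/575) - 3863/458905 = 427878036/575 - 3863/458905 = 39271073577871/52774075 ≈ 7.4414e+5)
-l = -1*39271073577871/52774075 = -39271073577871/52774075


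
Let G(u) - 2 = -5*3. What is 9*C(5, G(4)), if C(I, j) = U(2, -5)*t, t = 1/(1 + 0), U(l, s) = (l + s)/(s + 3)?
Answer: 27/2 ≈ 13.500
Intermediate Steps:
G(u) = -13 (G(u) = 2 - 5*3 = 2 - 15 = -13)
U(l, s) = (l + s)/(3 + s)
t = 1 (t = 1/1 = 1)
C(I, j) = 3/2 (C(I, j) = ((2 - 5)/(3 - 5))*1 = (-3/(-2))*1 = -½*(-3)*1 = (3/2)*1 = 3/2)
9*C(5, G(4)) = 9*(3/2) = 27/2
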